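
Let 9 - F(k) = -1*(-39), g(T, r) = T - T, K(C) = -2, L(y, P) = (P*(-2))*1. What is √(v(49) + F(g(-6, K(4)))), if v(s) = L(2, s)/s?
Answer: 4*I*√2 ≈ 5.6569*I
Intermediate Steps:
L(y, P) = -2*P (L(y, P) = -2*P*1 = -2*P)
v(s) = -2 (v(s) = (-2*s)/s = -2)
g(T, r) = 0
F(k) = -30 (F(k) = 9 - (-1)*(-39) = 9 - 1*39 = 9 - 39 = -30)
√(v(49) + F(g(-6, K(4)))) = √(-2 - 30) = √(-32) = 4*I*√2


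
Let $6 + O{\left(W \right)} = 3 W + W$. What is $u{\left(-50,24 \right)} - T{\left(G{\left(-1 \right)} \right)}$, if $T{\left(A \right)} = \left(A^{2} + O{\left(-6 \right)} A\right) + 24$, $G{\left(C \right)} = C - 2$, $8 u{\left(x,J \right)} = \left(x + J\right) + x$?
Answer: $- \frac{265}{2} \approx -132.5$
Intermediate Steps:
$u{\left(x,J \right)} = \frac{x}{4} + \frac{J}{8}$ ($u{\left(x,J \right)} = \frac{\left(x + J\right) + x}{8} = \frac{\left(J + x\right) + x}{8} = \frac{J + 2 x}{8} = \frac{x}{4} + \frac{J}{8}$)
$G{\left(C \right)} = -2 + C$ ($G{\left(C \right)} = C - 2 = -2 + C$)
$O{\left(W \right)} = -6 + 4 W$ ($O{\left(W \right)} = -6 + \left(3 W + W\right) = -6 + 4 W$)
$T{\left(A \right)} = 24 + A^{2} - 30 A$ ($T{\left(A \right)} = \left(A^{2} + \left(-6 + 4 \left(-6\right)\right) A\right) + 24 = \left(A^{2} + \left(-6 - 24\right) A\right) + 24 = \left(A^{2} - 30 A\right) + 24 = 24 + A^{2} - 30 A$)
$u{\left(-50,24 \right)} - T{\left(G{\left(-1 \right)} \right)} = \left(\frac{1}{4} \left(-50\right) + \frac{1}{8} \cdot 24\right) - \left(24 + \left(-2 - 1\right)^{2} - 30 \left(-2 - 1\right)\right) = \left(- \frac{25}{2} + 3\right) - \left(24 + \left(-3\right)^{2} - -90\right) = - \frac{19}{2} - \left(24 + 9 + 90\right) = - \frac{19}{2} - 123 = - \frac{265}{2}$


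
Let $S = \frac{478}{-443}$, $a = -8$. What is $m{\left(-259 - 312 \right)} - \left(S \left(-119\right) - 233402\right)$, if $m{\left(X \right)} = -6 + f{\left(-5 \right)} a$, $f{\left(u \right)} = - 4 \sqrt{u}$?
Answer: $\frac{103337546}{443} + 32 i \sqrt{5} \approx 2.3327 \cdot 10^{5} + 71.554 i$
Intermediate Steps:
$S = - \frac{478}{443}$ ($S = 478 \left(- \frac{1}{443}\right) = - \frac{478}{443} \approx -1.079$)
$m{\left(X \right)} = -6 + 32 i \sqrt{5}$ ($m{\left(X \right)} = -6 + - 4 \sqrt{-5} \left(-8\right) = -6 + - 4 i \sqrt{5} \left(-8\right) = -6 + 32 i \sqrt{5}$)
$m{\left(-259 - 312 \right)} - \left(S \left(-119\right) - 233402\right) = \left(-6 + 32 i \sqrt{5}\right) - \left(\left(- \frac{478}{443}\right) \left(-119\right) - 233402\right) = \left(-6 + 32 i \sqrt{5}\right) - \left(\frac{56882}{443} - 233402\right) = \left(-6 + 32 i \sqrt{5}\right) - - \frac{103340204}{443} = \left(-6 + 32 i \sqrt{5}\right) + \frac{103340204}{443} = \frac{103337546}{443} + 32 i \sqrt{5}$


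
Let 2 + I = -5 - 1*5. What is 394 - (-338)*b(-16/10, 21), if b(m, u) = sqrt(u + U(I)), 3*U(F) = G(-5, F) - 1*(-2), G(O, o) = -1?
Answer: 394 + 2704*sqrt(3)/3 ≈ 1955.2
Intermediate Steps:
I = -12 (I = -2 + (-5 - 1*5) = -2 + (-5 - 5) = -2 - 10 = -12)
U(F) = 1/3 (U(F) = (-1 - 1*(-2))/3 = (-1 + 2)/3 = (1/3)*1 = 1/3)
b(m, u) = sqrt(1/3 + u) (b(m, u) = sqrt(u + 1/3) = sqrt(1/3 + u))
394 - (-338)*b(-16/10, 21) = 394 - (-338)*sqrt(3 + 9*21)/3 = 394 - (-338)*sqrt(3 + 189)/3 = 394 - (-338)*sqrt(192)/3 = 394 - (-338)*(8*sqrt(3))/3 = 394 - (-338)*8*sqrt(3)/3 = 394 - (-2704)*sqrt(3)/3 = 394 + 2704*sqrt(3)/3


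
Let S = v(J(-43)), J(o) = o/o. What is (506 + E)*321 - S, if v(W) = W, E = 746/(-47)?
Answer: 7394509/47 ≈ 1.5733e+5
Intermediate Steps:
E = -746/47 (E = 746*(-1/47) = -746/47 ≈ -15.872)
J(o) = 1
S = 1
(506 + E)*321 - S = (506 - 746/47)*321 - 1*1 = (23036/47)*321 - 1 = 7394556/47 - 1 = 7394509/47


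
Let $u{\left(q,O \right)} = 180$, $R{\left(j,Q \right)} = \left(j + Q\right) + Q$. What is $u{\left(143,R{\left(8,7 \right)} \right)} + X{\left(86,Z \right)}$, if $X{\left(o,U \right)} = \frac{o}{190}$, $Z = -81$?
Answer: $\frac{17143}{95} \approx 180.45$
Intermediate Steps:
$R{\left(j,Q \right)} = j + 2 Q$ ($R{\left(j,Q \right)} = \left(Q + j\right) + Q = j + 2 Q$)
$X{\left(o,U \right)} = \frac{o}{190}$ ($X{\left(o,U \right)} = o \frac{1}{190} = \frac{o}{190}$)
$u{\left(143,R{\left(8,7 \right)} \right)} + X{\left(86,Z \right)} = 180 + \frac{1}{190} \cdot 86 = 180 + \frac{43}{95} = \frac{17143}{95}$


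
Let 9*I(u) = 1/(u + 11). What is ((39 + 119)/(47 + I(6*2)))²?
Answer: 267420609/23668225 ≈ 11.299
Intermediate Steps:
I(u) = 1/(9*(11 + u)) (I(u) = 1/(9*(u + 11)) = 1/(9*(11 + u)))
((39 + 119)/(47 + I(6*2)))² = ((39 + 119)/(47 + 1/(9*(11 + 6*2))))² = (158/(47 + 1/(9*(11 + 12))))² = (158/(47 + (⅑)/23))² = (158/(47 + (⅑)*(1/23)))² = (158/(47 + 1/207))² = (158/(9730/207))² = (158*(207/9730))² = (16353/4865)² = 267420609/23668225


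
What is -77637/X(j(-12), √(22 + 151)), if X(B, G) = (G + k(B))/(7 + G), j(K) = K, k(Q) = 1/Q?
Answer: -1940614452/24911 - 79189740*√173/24911 ≈ -1.1971e+5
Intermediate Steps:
X(B, G) = (G + 1/B)/(7 + G)
-77637/X(j(-12), √(22 + 151)) = -77637*(-12*(7 + √(22 + 151))/(1 - 12*√(22 + 151))) = -77637*(-12*(7 + √173)/(1 - 12*√173)) = -(-931644)*(7 + √173)/(1 - 12*√173) = 931644*(7 + √173)/(1 - 12*√173)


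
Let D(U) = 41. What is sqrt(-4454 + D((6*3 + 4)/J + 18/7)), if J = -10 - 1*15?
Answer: I*sqrt(4413) ≈ 66.43*I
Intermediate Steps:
J = -25 (J = -10 - 15 = -25)
sqrt(-4454 + D((6*3 + 4)/J + 18/7)) = sqrt(-4454 + 41) = sqrt(-4413) = I*sqrt(4413)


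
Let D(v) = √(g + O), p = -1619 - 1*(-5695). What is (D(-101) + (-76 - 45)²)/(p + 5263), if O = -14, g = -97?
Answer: 1331/849 + I*√111/9339 ≈ 1.5677 + 0.0011281*I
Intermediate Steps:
p = 4076 (p = -1619 + 5695 = 4076)
D(v) = I*√111 (D(v) = √(-97 - 14) = √(-111) = I*√111)
(D(-101) + (-76 - 45)²)/(p + 5263) = (I*√111 + (-76 - 45)²)/(4076 + 5263) = (I*√111 + (-121)²)/9339 = (I*√111 + 14641)*(1/9339) = (14641 + I*√111)*(1/9339) = 1331/849 + I*√111/9339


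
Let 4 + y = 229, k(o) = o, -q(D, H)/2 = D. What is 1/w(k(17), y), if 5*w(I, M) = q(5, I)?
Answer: -1/2 ≈ -0.50000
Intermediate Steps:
q(D, H) = -2*D
y = 225 (y = -4 + 229 = 225)
w(I, M) = -2 (w(I, M) = (-2*5)/5 = (1/5)*(-10) = -2)
1/w(k(17), y) = 1/(-2) = -1/2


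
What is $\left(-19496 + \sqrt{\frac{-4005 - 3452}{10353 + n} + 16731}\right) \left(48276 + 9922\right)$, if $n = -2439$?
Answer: $-1134628208 + \frac{29099 \sqrt{1047826871778}}{3957} \approx -1.1271 \cdot 10^{9}$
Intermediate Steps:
$\left(-19496 + \sqrt{\frac{-4005 - 3452}{10353 + n} + 16731}\right) \left(48276 + 9922\right) = \left(-19496 + \sqrt{\frac{-4005 - 3452}{10353 - 2439} + 16731}\right) \left(48276 + 9922\right) = \left(-19496 + \sqrt{- \frac{7457}{7914} + 16731}\right) 58198 = \left(-19496 + \sqrt{\frac{132401677}{7914}}\right) 58198 = \left(-19496 + \frac{\sqrt{1047826871778}}{7914}\right) 58198 = -1134628208 + \frac{29099 \sqrt{1047826871778}}{3957}$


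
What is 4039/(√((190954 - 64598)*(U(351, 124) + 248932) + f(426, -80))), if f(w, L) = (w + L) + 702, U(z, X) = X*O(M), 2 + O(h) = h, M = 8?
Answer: 4039*√7887015426/15774030852 ≈ 0.022740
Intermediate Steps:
O(h) = -2 + h
U(z, X) = 6*X (U(z, X) = X*(-2 + 8) = X*6 = 6*X)
f(w, L) = 702 + L + w (f(w, L) = (L + w) + 702 = 702 + L + w)
4039/(√((190954 - 64598)*(U(351, 124) + 248932) + f(426, -80))) = 4039/(√((190954 - 64598)*(6*124 + 248932) + (702 - 80 + 426))) = 4039/(√(126356*(744 + 248932) + 1048)) = 4039/(√(126356*249676 + 1048)) = 4039/(√(31548060656 + 1048)) = 4039/(√31548061704) = 4039/((2*√7887015426)) = 4039*(√7887015426/15774030852) = 4039*√7887015426/15774030852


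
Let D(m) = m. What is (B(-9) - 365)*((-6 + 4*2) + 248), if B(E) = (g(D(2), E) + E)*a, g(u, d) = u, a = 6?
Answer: -101750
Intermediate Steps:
B(E) = 12 + 6*E (B(E) = (2 + E)*6 = 12 + 6*E)
(B(-9) - 365)*((-6 + 4*2) + 248) = ((12 + 6*(-9)) - 365)*((-6 + 4*2) + 248) = ((12 - 54) - 365)*((-6 + 8) + 248) = (-42 - 365)*(2 + 248) = -407*250 = -101750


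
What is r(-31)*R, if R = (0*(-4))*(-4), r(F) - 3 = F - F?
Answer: 0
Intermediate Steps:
r(F) = 3 (r(F) = 3 + (F - F) = 3 + 0 = 3)
R = 0 (R = 0*(-4) = 0)
r(-31)*R = 3*0 = 0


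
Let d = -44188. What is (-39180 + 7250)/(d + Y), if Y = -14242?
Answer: 3193/5843 ≈ 0.54647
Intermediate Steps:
(-39180 + 7250)/(d + Y) = (-39180 + 7250)/(-44188 - 14242) = -31930/(-58430) = -31930*(-1/58430) = 3193/5843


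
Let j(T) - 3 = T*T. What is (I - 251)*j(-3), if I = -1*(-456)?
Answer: 2460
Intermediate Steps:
j(T) = 3 + T² (j(T) = 3 + T*T = 3 + T²)
I = 456
(I - 251)*j(-3) = (456 - 251)*(3 + (-3)²) = 205*(3 + 9) = 205*12 = 2460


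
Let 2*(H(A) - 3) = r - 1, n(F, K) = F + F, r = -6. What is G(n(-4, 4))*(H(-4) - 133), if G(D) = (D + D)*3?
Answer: 6408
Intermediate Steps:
n(F, K) = 2*F
H(A) = -½ (H(A) = 3 + (-6 - 1)/2 = 3 + (½)*(-7) = 3 - 7/2 = -½)
G(D) = 6*D (G(D) = (2*D)*3 = 6*D)
G(n(-4, 4))*(H(-4) - 133) = (6*(2*(-4)))*(-½ - 133) = (6*(-8))*(-267/2) = -48*(-267/2) = 6408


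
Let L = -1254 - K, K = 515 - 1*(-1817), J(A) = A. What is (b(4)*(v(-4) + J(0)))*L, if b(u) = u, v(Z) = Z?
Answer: 57376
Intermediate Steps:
K = 2332 (K = 515 + 1817 = 2332)
L = -3586 (L = -1254 - 1*2332 = -1254 - 2332 = -3586)
(b(4)*(v(-4) + J(0)))*L = (4*(-4 + 0))*(-3586) = (4*(-4))*(-3586) = -16*(-3586) = 57376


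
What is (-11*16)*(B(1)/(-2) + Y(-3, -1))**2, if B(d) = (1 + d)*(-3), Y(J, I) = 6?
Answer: -14256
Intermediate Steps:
B(d) = -3 - 3*d
(-11*16)*(B(1)/(-2) + Y(-3, -1))**2 = (-11*16)*((-3 - 3*1)/(-2) + 6)**2 = -176*((-3 - 3)*(-1/2) + 6)**2 = -176*(-6*(-1/2) + 6)**2 = -176*(3 + 6)**2 = -176*9**2 = -176*81 = -14256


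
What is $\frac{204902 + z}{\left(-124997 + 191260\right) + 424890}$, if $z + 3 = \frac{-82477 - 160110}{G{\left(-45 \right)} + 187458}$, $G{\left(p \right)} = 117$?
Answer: $\frac{38433687338}{92128023975} \approx 0.41718$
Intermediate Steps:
$z = - \frac{805312}{187575}$ ($z = -3 + \frac{-82477 - 160110}{117 + 187458} = -3 - \frac{242587}{187575} = - \frac{805312}{187575} \approx -4.2933$)
$\frac{204902 + z}{\left(-124997 + 191260\right) + 424890} = \frac{204902 - \frac{805312}{187575}}{\left(-124997 + 191260\right) + 424890} = \frac{38433687338}{187575 \left(66263 + 424890\right)} = \frac{38433687338}{187575 \cdot 491153} = \frac{38433687338}{187575} \cdot \frac{1}{491153} = \frac{38433687338}{92128023975}$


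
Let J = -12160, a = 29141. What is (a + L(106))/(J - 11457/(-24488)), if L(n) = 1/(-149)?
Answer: -106327091904/44366630827 ≈ -2.3966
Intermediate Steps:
L(n) = -1/149
(a + L(106))/(J - 11457/(-24488)) = (29141 - 1/149)/(-12160 - 11457/(-24488)) = 4342008/(149*(-12160 - 11457*(-1/24488))) = 4342008/(149*(-12160 + 11457/24488)) = 4342008/(149*(-297762623/24488)) = (4342008/149)*(-24488/297762623) = -106327091904/44366630827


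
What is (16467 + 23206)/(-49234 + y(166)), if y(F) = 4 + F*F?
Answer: -39673/21674 ≈ -1.8304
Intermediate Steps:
y(F) = 4 + F**2
(16467 + 23206)/(-49234 + y(166)) = (16467 + 23206)/(-49234 + (4 + 166**2)) = 39673/(-49234 + (4 + 27556)) = 39673/(-49234 + 27560) = 39673/(-21674) = 39673*(-1/21674) = -39673/21674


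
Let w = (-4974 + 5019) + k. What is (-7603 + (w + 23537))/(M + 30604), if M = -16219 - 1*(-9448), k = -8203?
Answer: 7776/23833 ≈ 0.32627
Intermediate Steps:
w = -8158 (w = (-4974 + 5019) - 8203 = 45 - 8203 = -8158)
M = -6771 (M = -16219 + 9448 = -6771)
(-7603 + (w + 23537))/(M + 30604) = (-7603 + (-8158 + 23537))/(-6771 + 30604) = (-7603 + 15379)/23833 = 7776*(1/23833) = 7776/23833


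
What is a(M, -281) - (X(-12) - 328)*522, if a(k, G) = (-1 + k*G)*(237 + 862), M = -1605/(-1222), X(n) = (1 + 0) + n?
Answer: -280754797/1222 ≈ -2.2975e+5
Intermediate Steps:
X(n) = 1 + n
M = 1605/1222 (M = -1605*(-1/1222) = 1605/1222 ≈ 1.3134)
a(k, G) = -1099 + 1099*G*k (a(k, G) = (-1 + G*k)*1099 = -1099 + 1099*G*k)
a(M, -281) - (X(-12) - 328)*522 = (-1099 + 1099*(-281)*(1605/1222)) - ((1 - 12) - 328)*522 = (-1099 - 495654495/1222) - (-11 - 328)*522 = -496997473/1222 - (-339)*522 = -496997473/1222 - 1*(-176958) = -496997473/1222 + 176958 = -280754797/1222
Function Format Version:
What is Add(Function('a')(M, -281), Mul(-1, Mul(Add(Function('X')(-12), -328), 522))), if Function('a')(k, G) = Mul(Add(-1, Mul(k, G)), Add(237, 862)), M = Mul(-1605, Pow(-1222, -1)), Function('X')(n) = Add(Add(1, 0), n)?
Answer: Rational(-280754797, 1222) ≈ -2.2975e+5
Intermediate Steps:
Function('X')(n) = Add(1, n)
M = Rational(1605, 1222) (M = Mul(-1605, Rational(-1, 1222)) = Rational(1605, 1222) ≈ 1.3134)
Function('a')(k, G) = Add(-1099, Mul(1099, G, k)) (Function('a')(k, G) = Mul(Add(-1, Mul(G, k)), 1099) = Add(-1099, Mul(1099, G, k)))
Add(Function('a')(M, -281), Mul(-1, Mul(Add(Function('X')(-12), -328), 522))) = Add(Add(-1099, Mul(1099, -281, Rational(1605, 1222))), Mul(-1, Mul(Add(Add(1, -12), -328), 522))) = Add(Add(-1099, Rational(-495654495, 1222)), Mul(-1, Mul(Add(-11, -328), 522))) = Add(Rational(-496997473, 1222), Mul(-1, Mul(-339, 522))) = Add(Rational(-496997473, 1222), Mul(-1, -176958)) = Add(Rational(-496997473, 1222), 176958) = Rational(-280754797, 1222)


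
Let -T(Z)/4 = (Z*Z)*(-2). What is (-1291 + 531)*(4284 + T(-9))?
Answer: -3748320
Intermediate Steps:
T(Z) = 8*Z² (T(Z) = -4*Z*Z*(-2) = -4*Z²*(-2) = -(-8)*Z² = 8*Z²)
(-1291 + 531)*(4284 + T(-9)) = (-1291 + 531)*(4284 + 8*(-9)²) = -760*(4284 + 8*81) = -760*(4284 + 648) = -760*4932 = -3748320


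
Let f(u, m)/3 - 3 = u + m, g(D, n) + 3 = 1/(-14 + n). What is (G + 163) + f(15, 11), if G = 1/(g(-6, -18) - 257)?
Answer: 2080218/8321 ≈ 250.00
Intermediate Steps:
g(D, n) = -3 + 1/(-14 + n)
f(u, m) = 9 + 3*m + 3*u (f(u, m) = 9 + 3*(u + m) = 9 + 3*(m + u) = 9 + (3*m + 3*u) = 9 + 3*m + 3*u)
G = -32/8321 (G = 1/((43 - 3*(-18))/(-14 - 18) - 257) = 1/((43 + 54)/(-32) - 257) = 1/(-1/32*97 - 257) = 1/(-97/32 - 257) = 1/(-8321/32) = -32/8321 ≈ -0.0038457)
(G + 163) + f(15, 11) = (-32/8321 + 163) + (9 + 3*11 + 3*15) = 1356291/8321 + (9 + 33 + 45) = 1356291/8321 + 87 = 2080218/8321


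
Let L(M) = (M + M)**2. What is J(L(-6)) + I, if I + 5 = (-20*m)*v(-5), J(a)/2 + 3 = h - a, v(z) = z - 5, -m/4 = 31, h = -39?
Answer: -25177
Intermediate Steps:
L(M) = 4*M**2 (L(M) = (2*M)**2 = 4*M**2)
m = -124 (m = -4*31 = -124)
v(z) = -5 + z
J(a) = -84 - 2*a (J(a) = -6 + 2*(-39 - a) = -6 + (-78 - 2*a) = -84 - 2*a)
I = -24805 (I = -5 + (-20*(-124))*(-5 - 5) = -5 + 2480*(-10) = -5 - 24800 = -24805)
J(L(-6)) + I = (-84 - 8*(-6)**2) - 24805 = (-84 - 8*36) - 24805 = (-84 - 2*144) - 24805 = (-84 - 288) - 24805 = -372 - 24805 = -25177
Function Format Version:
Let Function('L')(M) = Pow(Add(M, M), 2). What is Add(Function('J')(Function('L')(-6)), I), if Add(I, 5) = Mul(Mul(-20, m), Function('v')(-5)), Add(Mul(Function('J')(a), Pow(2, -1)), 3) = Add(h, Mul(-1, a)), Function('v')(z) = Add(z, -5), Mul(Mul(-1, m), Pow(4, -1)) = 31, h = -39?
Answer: -25177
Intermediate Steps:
Function('L')(M) = Mul(4, Pow(M, 2)) (Function('L')(M) = Pow(Mul(2, M), 2) = Mul(4, Pow(M, 2)))
m = -124 (m = Mul(-4, 31) = -124)
Function('v')(z) = Add(-5, z)
Function('J')(a) = Add(-84, Mul(-2, a)) (Function('J')(a) = Add(-6, Mul(2, Add(-39, Mul(-1, a)))) = Add(-6, Add(-78, Mul(-2, a))) = Add(-84, Mul(-2, a)))
I = -24805 (I = Add(-5, Mul(Mul(-20, -124), Add(-5, -5))) = Add(-5, Mul(2480, -10)) = Add(-5, -24800) = -24805)
Add(Function('J')(Function('L')(-6)), I) = Add(Add(-84, Mul(-2, Mul(4, Pow(-6, 2)))), -24805) = Add(Add(-84, Mul(-2, Mul(4, 36))), -24805) = Add(Add(-84, Mul(-2, 144)), -24805) = Add(Add(-84, -288), -24805) = Add(-372, -24805) = -25177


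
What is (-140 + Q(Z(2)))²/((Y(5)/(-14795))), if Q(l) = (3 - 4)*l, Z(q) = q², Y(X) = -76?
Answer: 76697280/19 ≈ 4.0367e+6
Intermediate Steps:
Q(l) = -l
(-140 + Q(Z(2)))²/((Y(5)/(-14795))) = (-140 - 1*2²)²/((-76/(-14795))) = (-140 - 1*4)²/((-76*(-1/14795))) = (-140 - 4)²/(76/14795) = (-144)²*(14795/76) = 20736*(14795/76) = 76697280/19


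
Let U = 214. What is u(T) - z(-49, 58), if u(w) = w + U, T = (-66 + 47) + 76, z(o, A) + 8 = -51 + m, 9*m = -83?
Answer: 3053/9 ≈ 339.22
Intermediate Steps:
m = -83/9 (m = (1/9)*(-83) = -83/9 ≈ -9.2222)
z(o, A) = -614/9 (z(o, A) = -8 + (-51 - 83/9) = -8 - 542/9 = -614/9)
T = 57 (T = -19 + 76 = 57)
u(w) = 214 + w (u(w) = w + 214 = 214 + w)
u(T) - z(-49, 58) = (214 + 57) - 1*(-614/9) = 271 + 614/9 = 3053/9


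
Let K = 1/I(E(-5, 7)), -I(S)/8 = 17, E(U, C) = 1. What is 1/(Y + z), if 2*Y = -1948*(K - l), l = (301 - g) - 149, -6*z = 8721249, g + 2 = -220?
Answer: -68/74069567 ≈ -9.1806e-7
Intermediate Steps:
g = -222 (g = -2 - 220 = -222)
z = -2907083/2 (z = -1/6*8721249 = -2907083/2 ≈ -1.4535e+6)
I(S) = -136 (I(S) = -8*17 = -136)
l = 374 (l = (301 - 1*(-222)) - 149 = (301 + 222) - 149 = 523 - 149 = 374)
K = -1/136 (K = 1/(-136) = -1/136 ≈ -0.0073529)
Y = 24771255/68 (Y = (-1948*(-1/136 - 1*374))/2 = (-1948*(-1/136 - 374))/2 = (-1948*(-50865/136))/2 = (1/2)*(24771255/34) = 24771255/68 ≈ 3.6428e+5)
1/(Y + z) = 1/(24771255/68 - 2907083/2) = 1/(-74069567/68) = -68/74069567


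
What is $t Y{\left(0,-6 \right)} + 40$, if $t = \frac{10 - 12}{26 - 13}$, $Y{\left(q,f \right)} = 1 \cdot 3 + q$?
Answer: $\frac{514}{13} \approx 39.538$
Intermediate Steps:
$Y{\left(q,f \right)} = 3 + q$
$t = - \frac{2}{13} \approx -0.15385$
$t Y{\left(0,-6 \right)} + 40 = - \frac{2 \left(3 + 0\right)}{13} + 40 = \left(- \frac{2}{13}\right) 3 + 40 = - \frac{6}{13} + 40 = \frac{514}{13}$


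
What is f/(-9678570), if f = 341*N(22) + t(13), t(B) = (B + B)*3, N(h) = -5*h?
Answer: 18716/4839285 ≈ 0.0038675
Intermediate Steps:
t(B) = 6*B (t(B) = (2*B)*3 = 6*B)
f = -37432 (f = 341*(-5*22) + 6*13 = 341*(-110) + 78 = -37510 + 78 = -37432)
f/(-9678570) = -37432/(-9678570) = -37432*(-1/9678570) = 18716/4839285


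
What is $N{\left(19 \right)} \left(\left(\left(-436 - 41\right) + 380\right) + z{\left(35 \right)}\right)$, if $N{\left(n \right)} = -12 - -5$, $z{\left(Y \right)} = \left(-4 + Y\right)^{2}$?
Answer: $-6048$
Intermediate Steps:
$N{\left(n \right)} = -7$ ($N{\left(n \right)} = -12 + 5 = -7$)
$N{\left(19 \right)} \left(\left(\left(-436 - 41\right) + 380\right) + z{\left(35 \right)}\right) = - 7 \left(\left(\left(-436 - 41\right) + 380\right) + \left(-4 + 35\right)^{2}\right) = - 7 \left(\left(-477 + 380\right) + 31^{2}\right) = - 7 \left(-97 + 961\right) = \left(-7\right) 864 = -6048$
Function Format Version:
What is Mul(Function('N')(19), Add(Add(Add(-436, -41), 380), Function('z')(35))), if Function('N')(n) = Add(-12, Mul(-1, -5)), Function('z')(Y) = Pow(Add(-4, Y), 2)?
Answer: -6048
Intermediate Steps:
Function('N')(n) = -7 (Function('N')(n) = Add(-12, 5) = -7)
Mul(Function('N')(19), Add(Add(Add(-436, -41), 380), Function('z')(35))) = Mul(-7, Add(Add(Add(-436, -41), 380), Pow(Add(-4, 35), 2))) = Mul(-7, Add(Add(-477, 380), Pow(31, 2))) = Mul(-7, Add(-97, 961)) = Mul(-7, 864) = -6048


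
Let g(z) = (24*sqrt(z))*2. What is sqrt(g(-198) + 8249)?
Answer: sqrt(8249 + 144*I*sqrt(22)) ≈ 90.9 + 3.7152*I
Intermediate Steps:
g(z) = 48*sqrt(z)
sqrt(g(-198) + 8249) = sqrt(48*sqrt(-198) + 8249) = sqrt(48*(3*I*sqrt(22)) + 8249) = sqrt(144*I*sqrt(22) + 8249) = sqrt(8249 + 144*I*sqrt(22))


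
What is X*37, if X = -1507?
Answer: -55759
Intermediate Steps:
X*37 = -1507*37 = -55759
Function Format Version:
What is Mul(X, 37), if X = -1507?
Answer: -55759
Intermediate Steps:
Mul(X, 37) = Mul(-1507, 37) = -55759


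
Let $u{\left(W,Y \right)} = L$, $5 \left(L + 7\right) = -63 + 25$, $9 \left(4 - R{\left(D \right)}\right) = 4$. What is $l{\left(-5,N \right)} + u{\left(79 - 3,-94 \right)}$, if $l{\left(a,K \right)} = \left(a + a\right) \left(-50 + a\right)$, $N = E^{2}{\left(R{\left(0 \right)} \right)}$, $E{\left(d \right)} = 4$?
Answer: $\frac{2677}{5} \approx 535.4$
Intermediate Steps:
$R{\left(D \right)} = \frac{32}{9}$ ($R{\left(D \right)} = 4 - \frac{4}{9} = \frac{32}{9}$)
$N = 16$ ($N = 4^{2} = 16$)
$L = - \frac{73}{5}$ ($L = -7 + \frac{-63 + 25}{5} = -7 + \frac{1}{5} \left(-38\right) = -7 - \frac{38}{5} = - \frac{73}{5} \approx -14.6$)
$l{\left(a,K \right)} = 2 a \left(-50 + a\right)$
$u{\left(W,Y \right)} = - \frac{73}{5}$
$l{\left(-5,N \right)} + u{\left(79 - 3,-94 \right)} = 2 \left(-5\right) \left(-50 - 5\right) - \frac{73}{5} = 2 \left(-5\right) \left(-55\right) - \frac{73}{5} = 550 - \frac{73}{5} = \frac{2677}{5}$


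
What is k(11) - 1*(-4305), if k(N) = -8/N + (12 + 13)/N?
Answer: 47372/11 ≈ 4306.5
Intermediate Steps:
k(N) = 17/N (k(N) = -8/N + 25/N = 17/N)
k(11) - 1*(-4305) = 17/11 - 1*(-4305) = 17*(1/11) + 4305 = 17/11 + 4305 = 47372/11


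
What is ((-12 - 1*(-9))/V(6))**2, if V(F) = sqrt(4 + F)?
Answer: 9/10 ≈ 0.90000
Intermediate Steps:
((-12 - 1*(-9))/V(6))**2 = ((-12 - 1*(-9))/(sqrt(4 + 6)))**2 = ((-12 + 9)/(sqrt(10)))**2 = (-3*sqrt(10)/10)**2 = 9/10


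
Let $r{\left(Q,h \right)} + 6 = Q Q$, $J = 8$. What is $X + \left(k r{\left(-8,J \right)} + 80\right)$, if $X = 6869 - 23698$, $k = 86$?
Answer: $-11761$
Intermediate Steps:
$r{\left(Q,h \right)} = -6 + Q^{2}$ ($r{\left(Q,h \right)} = -6 + Q Q = -6 + Q^{2}$)
$X = -16829$ ($X = 6869 - 23698 = -16829$)
$X + \left(k r{\left(-8,J \right)} + 80\right) = -16829 + \left(86 \left(-6 + \left(-8\right)^{2}\right) + 80\right) = -16829 + \left(86 \left(-6 + 64\right) + 80\right) = -16829 + \left(86 \cdot 58 + 80\right) = -16829 + \left(4988 + 80\right) = -16829 + 5068 = -11761$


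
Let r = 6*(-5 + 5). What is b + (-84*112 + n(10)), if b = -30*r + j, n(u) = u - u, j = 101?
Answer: -9307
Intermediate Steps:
r = 0 (r = 6*0 = 0)
n(u) = 0
b = 101 (b = -30*0 + 101 = 0 + 101 = 101)
b + (-84*112 + n(10)) = 101 + (-84*112 + 0) = 101 + (-9408 + 0) = 101 - 9408 = -9307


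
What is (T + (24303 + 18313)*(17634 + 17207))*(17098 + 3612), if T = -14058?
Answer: 30749586658580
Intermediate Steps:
(T + (24303 + 18313)*(17634 + 17207))*(17098 + 3612) = (-14058 + (24303 + 18313)*(17634 + 17207))*(17098 + 3612) = (-14058 + 42616*34841)*20710 = (-14058 + 1484784056)*20710 = 1484769998*20710 = 30749586658580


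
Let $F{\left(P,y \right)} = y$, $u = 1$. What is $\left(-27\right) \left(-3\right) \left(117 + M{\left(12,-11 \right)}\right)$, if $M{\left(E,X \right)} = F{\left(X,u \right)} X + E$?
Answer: $9558$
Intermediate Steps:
$M{\left(E,X \right)} = E + X$ ($M{\left(E,X \right)} = 1 X + E = X + E = E + X$)
$\left(-27\right) \left(-3\right) \left(117 + M{\left(12,-11 \right)}\right) = \left(-27\right) \left(-3\right) \left(117 + \left(12 - 11\right)\right) = 81 \left(117 + 1\right) = 81 \cdot 118 = 9558$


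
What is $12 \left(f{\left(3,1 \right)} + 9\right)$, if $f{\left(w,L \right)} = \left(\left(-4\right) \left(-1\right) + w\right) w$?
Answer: $360$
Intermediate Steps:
$f{\left(w,L \right)} = w \left(4 + w\right)$ ($f{\left(w,L \right)} = \left(4 + w\right) w = w \left(4 + w\right)$)
$12 \left(f{\left(3,1 \right)} + 9\right) = 12 \left(3 \left(4 + 3\right) + 9\right) = 12 \left(3 \cdot 7 + 9\right) = 12 \left(21 + 9\right) = 12 \cdot 30 = 360$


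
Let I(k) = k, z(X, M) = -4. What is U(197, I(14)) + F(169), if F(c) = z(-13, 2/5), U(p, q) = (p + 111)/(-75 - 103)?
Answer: -510/89 ≈ -5.7303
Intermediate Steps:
U(p, q) = -111/178 - p/178 (U(p, q) = (111 + p)/(-178) = (111 + p)*(-1/178) = -111/178 - p/178)
F(c) = -4
U(197, I(14)) + F(169) = (-111/178 - 1/178*197) - 4 = (-111/178 - 197/178) - 4 = -154/89 - 4 = -510/89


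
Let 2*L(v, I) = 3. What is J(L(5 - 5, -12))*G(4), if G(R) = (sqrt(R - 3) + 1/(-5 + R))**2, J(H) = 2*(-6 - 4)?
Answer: 0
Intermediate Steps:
L(v, I) = 3/2 (L(v, I) = (1/2)*3 = 3/2)
J(H) = -20 (J(H) = 2*(-10) = -20)
G(R) = (1/(-5 + R) + sqrt(-3 + R))**2 (G(R) = (sqrt(-3 + R) + 1/(-5 + R))**2 = (1/(-5 + R) + sqrt(-3 + R))**2)
J(L(5 - 5, -12))*G(4) = -20*(1 - 5*sqrt(-3 + 4) + 4*sqrt(-3 + 4))**2/(-5 + 4)**2 = -20*(1 - 5*sqrt(1) + 4*sqrt(1))**2/(-1)**2 = -20*(1 - 5*1 + 4*1)**2 = -20*(1 - 5 + 4)**2 = -20*0**2 = -20*0 = 0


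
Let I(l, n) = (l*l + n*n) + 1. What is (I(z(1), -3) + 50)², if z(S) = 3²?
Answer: 19881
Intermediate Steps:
z(S) = 9
I(l, n) = 1 + l² + n² (I(l, n) = (l² + n²) + 1 = 1 + l² + n²)
(I(z(1), -3) + 50)² = ((1 + 9² + (-3)²) + 50)² = ((1 + 81 + 9) + 50)² = (91 + 50)² = 141² = 19881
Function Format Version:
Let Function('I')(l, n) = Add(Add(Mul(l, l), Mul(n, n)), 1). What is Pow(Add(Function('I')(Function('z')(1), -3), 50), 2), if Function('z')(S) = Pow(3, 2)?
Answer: 19881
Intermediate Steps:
Function('z')(S) = 9
Function('I')(l, n) = Add(1, Pow(l, 2), Pow(n, 2)) (Function('I')(l, n) = Add(Add(Pow(l, 2), Pow(n, 2)), 1) = Add(1, Pow(l, 2), Pow(n, 2)))
Pow(Add(Function('I')(Function('z')(1), -3), 50), 2) = Pow(Add(Add(1, Pow(9, 2), Pow(-3, 2)), 50), 2) = Pow(Add(Add(1, 81, 9), 50), 2) = Pow(Add(91, 50), 2) = Pow(141, 2) = 19881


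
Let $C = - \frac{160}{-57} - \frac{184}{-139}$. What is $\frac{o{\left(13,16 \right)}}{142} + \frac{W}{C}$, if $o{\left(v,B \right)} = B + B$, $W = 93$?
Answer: $\frac{52839217}{2323688} \approx 22.739$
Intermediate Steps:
$o{\left(v,B \right)} = 2 B$
$C = \frac{32728}{7923}$ ($C = \left(-160\right) \left(- \frac{1}{57}\right) - - \frac{184}{139} = \frac{160}{57} + \frac{184}{139} = \frac{32728}{7923} \approx 4.1308$)
$\frac{o{\left(13,16 \right)}}{142} + \frac{W}{C} = \frac{2 \cdot 16}{142} + \frac{93}{\frac{32728}{7923}} = 32 \cdot \frac{1}{142} + 93 \cdot \frac{7923}{32728} = \frac{16}{71} + \frac{736839}{32728} = \frac{52839217}{2323688}$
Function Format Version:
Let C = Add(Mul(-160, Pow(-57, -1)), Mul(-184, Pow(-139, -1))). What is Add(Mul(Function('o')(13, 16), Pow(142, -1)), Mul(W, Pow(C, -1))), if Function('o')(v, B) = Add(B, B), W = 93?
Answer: Rational(52839217, 2323688) ≈ 22.739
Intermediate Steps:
Function('o')(v, B) = Mul(2, B)
C = Rational(32728, 7923) (C = Add(Mul(-160, Rational(-1, 57)), Mul(-184, Rational(-1, 139))) = Add(Rational(160, 57), Rational(184, 139)) = Rational(32728, 7923) ≈ 4.1308)
Add(Mul(Function('o')(13, 16), Pow(142, -1)), Mul(W, Pow(C, -1))) = Add(Mul(Mul(2, 16), Pow(142, -1)), Mul(93, Pow(Rational(32728, 7923), -1))) = Add(Mul(32, Rational(1, 142)), Mul(93, Rational(7923, 32728))) = Add(Rational(16, 71), Rational(736839, 32728)) = Rational(52839217, 2323688)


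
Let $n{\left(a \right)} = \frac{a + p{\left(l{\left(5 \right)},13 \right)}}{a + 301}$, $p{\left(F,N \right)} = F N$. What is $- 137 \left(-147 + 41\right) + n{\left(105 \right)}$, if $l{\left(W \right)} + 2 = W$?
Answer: $\frac{2948038}{203} \approx 14522.0$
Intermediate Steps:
$l{\left(W \right)} = -2 + W$
$n{\left(a \right)} = \frac{39 + a}{301 + a}$ ($n{\left(a \right)} = \frac{a + \left(-2 + 5\right) 13}{a + 301} = \frac{a + 3 \cdot 13}{301 + a} = \frac{a + 39}{301 + a} = \frac{39 + a}{301 + a}$)
$- 137 \left(-147 + 41\right) + n{\left(105 \right)} = - 137 \left(-147 + 41\right) + \frac{39 + 105}{301 + 105} = \left(-137\right) \left(-106\right) + \frac{1}{406} \cdot 144 = 14522 + \frac{1}{406} \cdot 144 = 14522 + \frac{72}{203} = \frac{2948038}{203}$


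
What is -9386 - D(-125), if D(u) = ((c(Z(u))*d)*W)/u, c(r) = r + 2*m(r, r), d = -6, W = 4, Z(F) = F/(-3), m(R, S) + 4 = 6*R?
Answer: -1186058/125 ≈ -9488.5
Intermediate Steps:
m(R, S) = -4 + 6*R
Z(F) = -F/3 (Z(F) = F*(-⅓) = -F/3)
c(r) = -8 + 13*r (c(r) = r + 2*(-4 + 6*r) = r + (-8 + 12*r) = -8 + 13*r)
D(u) = (192 + 104*u)/u (D(u) = (((-8 + 13*(-u/3))*(-6))*4)/u = (((-8 - 13*u/3)*(-6))*4)/u = ((48 + 26*u)*4)/u = (192 + 104*u)/u)
-9386 - D(-125) = -9386 - (104 + 192/(-125)) = -9386 - (104 + 192*(-1/125)) = -9386 - (104 - 192/125) = -9386 - 1*12808/125 = -9386 - 12808/125 = -1186058/125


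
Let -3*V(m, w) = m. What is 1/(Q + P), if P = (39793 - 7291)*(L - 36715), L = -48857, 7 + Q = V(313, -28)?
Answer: -3/8343783766 ≈ -3.5955e-10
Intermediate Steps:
V(m, w) = -m/3
Q = -334/3 (Q = -7 - ⅓*313 = -7 - 313/3 = -334/3 ≈ -111.33)
P = -2781261144 (P = (39793 - 7291)*(-48857 - 36715) = 32502*(-85572) = -2781261144)
1/(Q + P) = 1/(-334/3 - 2781261144) = 1/(-8343783766/3) = -3/8343783766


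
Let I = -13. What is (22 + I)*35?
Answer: 315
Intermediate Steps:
(22 + I)*35 = (22 - 13)*35 = 9*35 = 315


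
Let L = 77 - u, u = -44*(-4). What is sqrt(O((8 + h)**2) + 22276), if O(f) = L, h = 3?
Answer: sqrt(22177) ≈ 148.92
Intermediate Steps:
u = 176
L = -99 (L = 77 - 1*176 = 77 - 176 = -99)
O(f) = -99
sqrt(O((8 + h)**2) + 22276) = sqrt(-99 + 22276) = sqrt(22177)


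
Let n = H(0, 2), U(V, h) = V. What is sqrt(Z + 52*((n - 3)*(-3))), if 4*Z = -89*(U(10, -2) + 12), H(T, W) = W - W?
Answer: I*sqrt(86)/2 ≈ 4.6368*I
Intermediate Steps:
H(T, W) = 0
n = 0
Z = -979/2 (Z = (-89*(10 + 12))/4 = (-89*22)/4 = (1/4)*(-1958) = -979/2 ≈ -489.50)
sqrt(Z + 52*((n - 3)*(-3))) = sqrt(-979/2 + 52*((0 - 3)*(-3))) = sqrt(-979/2 + 52*(-3*(-3))) = sqrt(-979/2 + 52*9) = sqrt(-979/2 + 468) = sqrt(-43/2) = I*sqrt(86)/2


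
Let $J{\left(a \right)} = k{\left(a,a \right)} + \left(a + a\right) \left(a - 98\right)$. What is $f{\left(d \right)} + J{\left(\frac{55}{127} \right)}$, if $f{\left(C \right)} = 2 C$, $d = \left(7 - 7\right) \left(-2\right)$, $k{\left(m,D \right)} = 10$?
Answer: $- \frac{1201720}{16129} \approx -74.507$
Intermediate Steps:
$d = 0$ ($d = 0 \left(-2\right) = 0$)
$J{\left(a \right)} = 10 + 2 a \left(-98 + a\right)$ ($J{\left(a \right)} = 10 + \left(a + a\right) \left(a - 98\right) = 10 + 2 a \left(-98 + a\right)$)
$f{\left(d \right)} + J{\left(\frac{55}{127} \right)} = 2 \cdot 0 + \left(10 - 196 \cdot \frac{55}{127} + 2 \left(\frac{55}{127}\right)^{2}\right) = 0 + \left(10 - 196 \cdot 55 \cdot \frac{1}{127} + 2 \left(55 \cdot \frac{1}{127}\right)^{2}\right) = 0 + \left(10 - \frac{10780}{127} + 2 \left(\frac{55}{127}\right)^{2}\right) = 0 + \left(10 - \frac{10780}{127} + 2 \cdot \frac{3025}{16129}\right) = 0 + \left(10 - \frac{10780}{127} + \frac{6050}{16129}\right) = 0 - \frac{1201720}{16129} = - \frac{1201720}{16129}$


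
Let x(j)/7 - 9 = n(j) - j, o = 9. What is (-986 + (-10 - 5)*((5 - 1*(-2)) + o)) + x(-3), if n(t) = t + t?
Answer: -1184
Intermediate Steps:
n(t) = 2*t
x(j) = 63 + 7*j (x(j) = 63 + 7*(2*j - j) = 63 + 7*j)
(-986 + (-10 - 5)*((5 - 1*(-2)) + o)) + x(-3) = (-986 + (-10 - 5)*((5 - 1*(-2)) + 9)) + (63 + 7*(-3)) = (-986 - 15*((5 + 2) + 9)) + (63 - 21) = (-986 - 15*(7 + 9)) + 42 = (-986 - 15*16) + 42 = (-986 - 240) + 42 = -1226 + 42 = -1184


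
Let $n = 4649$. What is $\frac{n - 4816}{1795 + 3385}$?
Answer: $- \frac{167}{5180} \approx -0.032239$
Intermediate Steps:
$\frac{n - 4816}{1795 + 3385} = \frac{4649 - 4816}{1795 + 3385} = - \frac{167}{5180}$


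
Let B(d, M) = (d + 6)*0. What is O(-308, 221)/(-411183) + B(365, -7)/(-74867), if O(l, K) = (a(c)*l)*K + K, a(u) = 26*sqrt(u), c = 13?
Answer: -221/411183 + 1769768*sqrt(13)/411183 ≈ 15.518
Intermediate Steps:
B(d, M) = 0 (B(d, M) = (6 + d)*0 = 0)
O(l, K) = K + 26*K*l*sqrt(13) (O(l, K) = ((26*sqrt(13))*l)*K + K = (26*l*sqrt(13))*K + K = 26*K*l*sqrt(13) + K = K + 26*K*l*sqrt(13))
O(-308, 221)/(-411183) + B(365, -7)/(-74867) = (221*(1 + 26*(-308)*sqrt(13)))/(-411183) + 0/(-74867) = (221*(1 - 8008*sqrt(13)))*(-1/411183) + 0*(-1/74867) = (221 - 1769768*sqrt(13))*(-1/411183) + 0 = (-221/411183 + 1769768*sqrt(13)/411183) + 0 = -221/411183 + 1769768*sqrt(13)/411183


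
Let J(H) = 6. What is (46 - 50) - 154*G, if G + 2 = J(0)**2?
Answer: -5240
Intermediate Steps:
G = 34 (G = -2 + 6**2 = -2 + 36 = 34)
(46 - 50) - 154*G = (46 - 50) - 154*34 = -4 - 5236 = -5240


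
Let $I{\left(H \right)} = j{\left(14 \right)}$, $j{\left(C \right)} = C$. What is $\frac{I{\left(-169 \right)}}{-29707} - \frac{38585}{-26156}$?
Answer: $\frac{1145878411}{777016292} \approx 1.4747$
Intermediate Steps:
$I{\left(H \right)} = 14$
$\frac{I{\left(-169 \right)}}{-29707} - \frac{38585}{-26156} = \frac{14}{-29707} - \frac{38585}{-26156} = 14 \left(- \frac{1}{29707}\right) - - \frac{38585}{26156} = - \frac{14}{29707} + \frac{38585}{26156} = \frac{1145878411}{777016292}$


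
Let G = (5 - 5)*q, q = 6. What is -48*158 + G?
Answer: -7584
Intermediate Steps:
G = 0 (G = (5 - 5)*6 = 0*6 = 0)
-48*158 + G = -48*158 + 0 = -7584 + 0 = -7584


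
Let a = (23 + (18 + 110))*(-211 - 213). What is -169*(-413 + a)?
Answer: 10889853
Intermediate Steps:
a = -64024 (a = (23 + 128)*(-424) = 151*(-424) = -64024)
-169*(-413 + a) = -169*(-413 - 64024) = -169*(-64437) = 10889853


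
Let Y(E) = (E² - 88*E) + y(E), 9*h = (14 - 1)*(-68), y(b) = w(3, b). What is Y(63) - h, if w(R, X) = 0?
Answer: -13291/9 ≈ -1476.8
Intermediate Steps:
y(b) = 0
h = -884/9 (h = ((14 - 1)*(-68))/9 = (13*(-68))/9 = (⅑)*(-884) = -884/9 ≈ -98.222)
Y(E) = E² - 88*E (Y(E) = (E² - 88*E) + 0 = E² - 88*E)
Y(63) - h = 63*(-88 + 63) - 1*(-884/9) = 63*(-25) + 884/9 = -1575 + 884/9 = -13291/9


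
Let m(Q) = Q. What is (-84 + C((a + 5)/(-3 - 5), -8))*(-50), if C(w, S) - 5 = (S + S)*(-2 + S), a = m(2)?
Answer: -4050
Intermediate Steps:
a = 2
C(w, S) = 5 + 2*S*(-2 + S) (C(w, S) = 5 + (S + S)*(-2 + S) = 5 + (2*S)*(-2 + S) = 5 + 2*S*(-2 + S))
(-84 + C((a + 5)/(-3 - 5), -8))*(-50) = (-84 + (5 - 4*(-8) + 2*(-8)²))*(-50) = (-84 + (5 + 32 + 2*64))*(-50) = (-84 + (5 + 32 + 128))*(-50) = (-84 + 165)*(-50) = 81*(-50) = -4050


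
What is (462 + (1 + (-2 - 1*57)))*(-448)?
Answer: -180992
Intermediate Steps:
(462 + (1 + (-2 - 1*57)))*(-448) = (462 + (1 + (-2 - 57)))*(-448) = (462 + (1 - 59))*(-448) = (462 - 58)*(-448) = 404*(-448) = -180992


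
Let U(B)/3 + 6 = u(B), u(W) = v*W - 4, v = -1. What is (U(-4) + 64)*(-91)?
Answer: -4186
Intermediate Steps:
u(W) = -4 - W (u(W) = -W - 4 = -4 - W)
U(B) = -30 - 3*B (U(B) = -18 + 3*(-4 - B) = -18 + (-12 - 3*B) = -30 - 3*B)
(U(-4) + 64)*(-91) = ((-30 - 3*(-4)) + 64)*(-91) = ((-30 + 12) + 64)*(-91) = (-18 + 64)*(-91) = 46*(-91) = -4186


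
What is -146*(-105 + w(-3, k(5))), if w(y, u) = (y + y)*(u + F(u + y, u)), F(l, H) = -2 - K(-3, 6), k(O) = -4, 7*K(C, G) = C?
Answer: 73146/7 ≈ 10449.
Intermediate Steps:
K(C, G) = C/7
F(l, H) = -11/7 (F(l, H) = -2 - (-3)/7 = -2 - 1*(-3/7) = -2 + 3/7 = -11/7)
w(y, u) = 2*y*(-11/7 + u) (w(y, u) = (y + y)*(u - 11/7) = (2*y)*(-11/7 + u) = 2*y*(-11/7 + u))
-146*(-105 + w(-3, k(5))) = -146*(-105 + (2/7)*(-3)*(-11 + 7*(-4))) = -146*(-105 + (2/7)*(-3)*(-11 - 28)) = -146*(-105 + (2/7)*(-3)*(-39)) = -146*(-105 + 234/7) = -146*(-501/7) = 73146/7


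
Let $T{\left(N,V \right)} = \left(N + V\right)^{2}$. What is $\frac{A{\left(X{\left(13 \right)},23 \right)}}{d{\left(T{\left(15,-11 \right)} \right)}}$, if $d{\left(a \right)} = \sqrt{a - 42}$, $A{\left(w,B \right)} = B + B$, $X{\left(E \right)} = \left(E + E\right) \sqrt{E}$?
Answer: $- \frac{23 i \sqrt{26}}{13} \approx - 9.0213 i$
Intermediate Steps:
$X{\left(E \right)} = 2 E^{\frac{3}{2}}$ ($X{\left(E \right)} = 2 E \sqrt{E} = 2 E^{\frac{3}{2}}$)
$A{\left(w,B \right)} = 2 B$
$d{\left(a \right)} = \sqrt{-42 + a}$
$\frac{A{\left(X{\left(13 \right)},23 \right)}}{d{\left(T{\left(15,-11 \right)} \right)}} = \frac{2 \cdot 23}{\sqrt{-42 + \left(15 - 11\right)^{2}}} = \frac{46}{\sqrt{-42 + 4^{2}}} = \frac{46}{\sqrt{-42 + 16}} = \frac{46}{\sqrt{-26}} = \frac{46}{i \sqrt{26}} = 46 \left(- \frac{i \sqrt{26}}{26}\right) = - \frac{23 i \sqrt{26}}{13}$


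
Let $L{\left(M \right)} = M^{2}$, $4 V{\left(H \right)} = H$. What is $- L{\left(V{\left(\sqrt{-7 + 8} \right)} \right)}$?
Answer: $- \frac{1}{16} \approx -0.0625$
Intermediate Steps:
$V{\left(H \right)} = \frac{H}{4}$
$- L{\left(V{\left(\sqrt{-7 + 8} \right)} \right)} = - \left(\frac{\sqrt{-7 + 8}}{4}\right)^{2} = - \left(\frac{\sqrt{1}}{4}\right)^{2} = - \left(\frac{1}{4} \cdot 1\right)^{2} = - \frac{1}{16}$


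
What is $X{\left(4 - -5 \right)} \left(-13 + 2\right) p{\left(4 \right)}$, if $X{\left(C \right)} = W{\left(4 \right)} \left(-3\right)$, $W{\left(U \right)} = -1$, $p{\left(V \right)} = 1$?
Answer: $-33$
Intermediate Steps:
$X{\left(C \right)} = 3$ ($X{\left(C \right)} = \left(-1\right) \left(-3\right) = 3$)
$X{\left(4 - -5 \right)} \left(-13 + 2\right) p{\left(4 \right)} = 3 \left(-13 + 2\right) 1 = 3 \left(-11\right) 1 = \left(-33\right) 1 = -33$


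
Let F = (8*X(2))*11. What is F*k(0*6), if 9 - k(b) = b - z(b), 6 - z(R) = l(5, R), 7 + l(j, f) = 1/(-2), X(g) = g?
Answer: 3960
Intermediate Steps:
l(j, f) = -15/2 (l(j, f) = -7 + 1/(-2) = -7 - ½ = -15/2)
z(R) = 27/2 (z(R) = 6 - 1*(-15/2) = 6 + 15/2 = 27/2)
k(b) = 45/2 - b (k(b) = 9 - (b - 1*27/2) = 9 - (b - 27/2) = 9 - (-27/2 + b) = 9 + (27/2 - b) = 45/2 - b)
F = 176 (F = (8*2)*11 = 16*11 = 176)
F*k(0*6) = 176*(45/2 - 0*6) = 176*(45/2 - 1*0) = 176*(45/2 + 0) = 176*(45/2) = 3960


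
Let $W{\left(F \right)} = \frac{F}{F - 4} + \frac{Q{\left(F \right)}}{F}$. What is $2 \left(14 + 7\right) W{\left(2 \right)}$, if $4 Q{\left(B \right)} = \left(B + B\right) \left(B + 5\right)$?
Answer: $105$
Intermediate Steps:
$Q{\left(B \right)} = \frac{B \left(5 + B\right)}{2}$ ($Q{\left(B \right)} = \frac{\left(B + B\right) \left(B + 5\right)}{4} = \frac{2 B \left(5 + B\right)}{4} = \frac{B \left(5 + B\right)}{2}$)
$W{\left(F \right)} = \frac{5}{2} + \frac{F}{2} + \frac{F}{-4 + F}$ ($W{\left(F \right)} = \frac{F}{F - 4} + \frac{\frac{1}{2} F \left(5 + F\right)}{F} = \frac{F}{F - 4} + \left(\frac{5}{2} + \frac{F}{2}\right) = \frac{F}{-4 + F} + \left(\frac{5}{2} + \frac{F}{2}\right) = \frac{5}{2} + \frac{F}{2} + \frac{F}{-4 + F}$)
$2 \left(14 + 7\right) W{\left(2 \right)} = 2 \left(14 + 7\right) \frac{-20 + 2^{2} + 3 \cdot 2}{2 \left(-4 + 2\right)} = 2 \cdot 21 \frac{-20 + 4 + 6}{2 \left(-2\right)} = 42 \cdot \frac{1}{2} \left(- \frac{1}{2}\right) \left(-10\right) = 42 \cdot \frac{5}{2} = 105$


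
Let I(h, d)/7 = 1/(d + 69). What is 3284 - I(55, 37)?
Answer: 348097/106 ≈ 3283.9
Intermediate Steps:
I(h, d) = 7/(69 + d) (I(h, d) = 7/(d + 69) = 7/(69 + d))
3284 - I(55, 37) = 3284 - 7/(69 + 37) = 3284 - 7/106 = 348097/106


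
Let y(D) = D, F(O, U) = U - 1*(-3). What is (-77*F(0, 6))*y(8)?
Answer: -5544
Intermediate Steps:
F(O, U) = 3 + U (F(O, U) = U + 3 = 3 + U)
(-77*F(0, 6))*y(8) = -77*(3 + 6)*8 = -77*9*8 = -693*8 = -5544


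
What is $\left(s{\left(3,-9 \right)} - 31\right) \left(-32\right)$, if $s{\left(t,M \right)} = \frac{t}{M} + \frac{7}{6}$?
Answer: $\frac{2896}{3} \approx 965.33$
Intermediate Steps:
$s{\left(t,M \right)} = \frac{7}{6} + \frac{t}{M}$ ($s{\left(t,M \right)} = \frac{t}{M} + 7 \cdot \frac{1}{6} = \frac{t}{M} + \frac{7}{6} = \frac{7}{6} + \frac{t}{M}$)
$\left(s{\left(3,-9 \right)} - 31\right) \left(-32\right) = \left(\left(\frac{7}{6} + \frac{3}{-9}\right) - 31\right) \left(-32\right) = \left(\left(\frac{7}{6} + 3 \left(- \frac{1}{9}\right)\right) - 31\right) \left(-32\right) = \left(\left(\frac{7}{6} - \frac{1}{3}\right) - 31\right) \left(-32\right) = \left(\frac{5}{6} - 31\right) \left(-32\right) = \left(- \frac{181}{6}\right) \left(-32\right) = \frac{2896}{3}$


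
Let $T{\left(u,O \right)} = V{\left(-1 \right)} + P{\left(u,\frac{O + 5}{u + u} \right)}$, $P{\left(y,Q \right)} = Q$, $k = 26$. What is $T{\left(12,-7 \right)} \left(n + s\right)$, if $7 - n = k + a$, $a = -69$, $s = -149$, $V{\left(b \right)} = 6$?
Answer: $- \frac{2343}{4} \approx -585.75$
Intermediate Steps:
$n = 50$ ($n = 7 - \left(26 - 69\right) = 7 - -43 = 7 + 43 = 50$)
$T{\left(u,O \right)} = 6 + \frac{5 + O}{2 u}$ ($T{\left(u,O \right)} = 6 + \frac{O + 5}{u + u} = 6 + \frac{5 + O}{2 u}$)
$T{\left(12,-7 \right)} \left(n + s\right) = \frac{5 - 7 + 12 \cdot 12}{2 \cdot 12} \left(50 - 149\right) = \frac{1}{2} \cdot \frac{1}{12} \left(5 - 7 + 144\right) \left(-99\right) = \frac{1}{2} \cdot \frac{1}{12} \cdot 142 \left(-99\right) = \frac{71}{12} \left(-99\right) = - \frac{2343}{4}$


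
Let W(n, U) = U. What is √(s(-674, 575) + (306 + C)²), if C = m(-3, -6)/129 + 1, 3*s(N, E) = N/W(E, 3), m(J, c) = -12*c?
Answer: √1572859399/129 ≈ 307.44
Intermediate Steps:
s(N, E) = N/9 (s(N, E) = (N/3)/3 = N/9)
C = 67/43 (C = -12*(-6)/129 + 1 = 72*(1/129) + 1 = 24/43 + 1 = 67/43 ≈ 1.5581)
√(s(-674, 575) + (306 + C)²) = √((⅑)*(-674) + (306 + 67/43)²) = √(-674/9 + (13225/43)²) = √(-674/9 + 174900625/1849) = √(1572859399/16641) = √1572859399/129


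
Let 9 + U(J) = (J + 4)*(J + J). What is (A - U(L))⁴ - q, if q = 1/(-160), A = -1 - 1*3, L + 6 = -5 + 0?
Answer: 78861504161/160 ≈ 4.9288e+8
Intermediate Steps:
L = -11 (L = -6 + (-5 + 0) = -6 - 5 = -11)
U(J) = -9 + 2*J*(4 + J) (U(J) = -9 + (J + 4)*(J + J) = -9 + (4 + J)*(2*J) = -9 + 2*J*(4 + J))
A = -4 (A = -1 - 3 = -4)
q = -1/160 ≈ -0.0062500
(A - U(L))⁴ - q = (-4 - (-9 + 2*(-11)² + 8*(-11)))⁴ - 1*(-1/160) = (-4 - (-9 + 2*121 - 88))⁴ + 1/160 = (-4 - (-9 + 242 - 88))⁴ + 1/160 = (-4 - 1*145)⁴ + 1/160 = (-4 - 145)⁴ + 1/160 = (-149)⁴ + 1/160 = 492884401 + 1/160 = 78861504161/160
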